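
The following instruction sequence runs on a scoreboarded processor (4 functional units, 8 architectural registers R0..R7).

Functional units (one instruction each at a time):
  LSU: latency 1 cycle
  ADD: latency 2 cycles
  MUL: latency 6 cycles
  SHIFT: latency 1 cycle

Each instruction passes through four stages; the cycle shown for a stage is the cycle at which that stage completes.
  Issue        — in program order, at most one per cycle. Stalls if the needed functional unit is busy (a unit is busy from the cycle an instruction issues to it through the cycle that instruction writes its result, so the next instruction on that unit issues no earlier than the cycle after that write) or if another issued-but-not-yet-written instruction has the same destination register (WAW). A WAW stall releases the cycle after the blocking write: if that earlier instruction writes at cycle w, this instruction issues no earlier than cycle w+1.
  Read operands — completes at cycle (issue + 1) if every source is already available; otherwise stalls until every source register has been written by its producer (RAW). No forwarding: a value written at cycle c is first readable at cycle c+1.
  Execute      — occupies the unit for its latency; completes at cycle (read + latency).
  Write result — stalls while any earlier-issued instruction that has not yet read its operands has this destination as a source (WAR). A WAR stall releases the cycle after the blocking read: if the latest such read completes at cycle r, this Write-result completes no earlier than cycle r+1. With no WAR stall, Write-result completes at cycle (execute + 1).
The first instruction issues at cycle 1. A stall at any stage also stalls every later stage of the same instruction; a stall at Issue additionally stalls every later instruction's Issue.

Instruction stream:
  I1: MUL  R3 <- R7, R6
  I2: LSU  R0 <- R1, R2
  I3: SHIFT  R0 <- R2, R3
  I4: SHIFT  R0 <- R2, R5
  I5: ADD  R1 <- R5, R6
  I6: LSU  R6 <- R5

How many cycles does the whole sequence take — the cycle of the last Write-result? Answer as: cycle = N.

cycle = 18

  I1 | 1 | 2 | 8 | 9
  I2 | 2 | 3 | 4 | 5
  I3 | 6 | 10 | 11 | 12   WAW R0: wait I2 write@5 · RAW R3: wait I1 write@9
  I4 | 13 | 14 | 15 | 16   struct: SHIFT busy until I3 writes@12
  I5 | 14 | 15 | 17 | 18
  I6 | 15 | 16 | 17 | 18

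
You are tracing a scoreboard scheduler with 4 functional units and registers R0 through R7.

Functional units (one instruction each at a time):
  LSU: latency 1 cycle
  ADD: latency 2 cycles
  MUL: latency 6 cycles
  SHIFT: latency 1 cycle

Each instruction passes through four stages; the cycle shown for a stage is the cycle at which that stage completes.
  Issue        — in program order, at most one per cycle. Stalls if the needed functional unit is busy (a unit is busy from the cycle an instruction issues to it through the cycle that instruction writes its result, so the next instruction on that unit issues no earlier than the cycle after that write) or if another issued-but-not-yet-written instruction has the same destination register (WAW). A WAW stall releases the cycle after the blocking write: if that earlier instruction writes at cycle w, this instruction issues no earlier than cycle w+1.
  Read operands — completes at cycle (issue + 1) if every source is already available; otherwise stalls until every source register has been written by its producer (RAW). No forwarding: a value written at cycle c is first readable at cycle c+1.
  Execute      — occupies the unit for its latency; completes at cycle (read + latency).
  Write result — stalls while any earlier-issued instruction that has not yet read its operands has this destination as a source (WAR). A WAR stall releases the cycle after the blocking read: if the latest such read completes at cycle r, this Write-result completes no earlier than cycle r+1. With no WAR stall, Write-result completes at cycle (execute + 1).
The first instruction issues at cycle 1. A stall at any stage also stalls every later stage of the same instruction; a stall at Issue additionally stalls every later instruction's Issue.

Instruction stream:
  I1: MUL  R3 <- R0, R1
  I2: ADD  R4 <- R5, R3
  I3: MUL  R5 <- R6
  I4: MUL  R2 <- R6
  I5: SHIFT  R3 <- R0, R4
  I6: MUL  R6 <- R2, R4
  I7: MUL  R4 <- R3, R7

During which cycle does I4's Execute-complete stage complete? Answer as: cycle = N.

cycle = 26

1) issue 1, read 2, done 8, write 9
2) issue 2, read 10, done 12, write 13  <RAW R3: wait I1 write@9>
3) issue 10, read 11, done 17, write 18  <struct: MUL busy until I1 writes@9>
4) issue 19, read 20, done 26, write 27  <struct: MUL busy until I3 writes@18>
5) issue 20, read 21, done 22, write 23
6) issue 28, read 29, done 35, write 36  <struct: MUL busy until I4 writes@27>
7) issue 37, read 38, done 44, write 45  <struct: MUL busy until I6 writes@36>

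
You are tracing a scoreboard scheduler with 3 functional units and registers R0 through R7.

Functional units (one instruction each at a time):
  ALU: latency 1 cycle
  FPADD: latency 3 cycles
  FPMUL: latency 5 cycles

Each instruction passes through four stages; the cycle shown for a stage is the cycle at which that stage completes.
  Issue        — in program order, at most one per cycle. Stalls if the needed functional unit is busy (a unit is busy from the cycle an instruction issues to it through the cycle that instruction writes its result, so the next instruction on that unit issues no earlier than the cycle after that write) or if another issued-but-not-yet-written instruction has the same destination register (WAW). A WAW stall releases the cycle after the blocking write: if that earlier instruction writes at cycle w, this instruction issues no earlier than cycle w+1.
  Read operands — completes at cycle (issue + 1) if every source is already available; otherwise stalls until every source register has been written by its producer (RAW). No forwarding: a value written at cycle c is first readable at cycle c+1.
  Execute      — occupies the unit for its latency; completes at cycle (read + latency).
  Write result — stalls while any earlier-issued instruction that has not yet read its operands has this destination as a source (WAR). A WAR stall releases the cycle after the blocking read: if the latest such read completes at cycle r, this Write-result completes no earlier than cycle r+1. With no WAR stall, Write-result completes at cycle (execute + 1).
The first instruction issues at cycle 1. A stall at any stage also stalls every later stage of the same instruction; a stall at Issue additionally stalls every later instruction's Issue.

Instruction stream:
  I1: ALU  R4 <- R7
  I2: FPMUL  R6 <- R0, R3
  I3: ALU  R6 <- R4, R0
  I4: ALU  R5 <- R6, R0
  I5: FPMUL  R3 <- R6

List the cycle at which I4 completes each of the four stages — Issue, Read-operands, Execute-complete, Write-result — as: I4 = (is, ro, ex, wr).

I4 = (14, 15, 16, 17)

I1  is:1  ro:2  ex:3  wr:4
I2  is:2  ro:3  ex:8  wr:9
I3  is:10  ro:11  ex:12  wr:13  — WAW R6: wait I2 write@9
I4  is:14  ro:15  ex:16  wr:17  — struct: ALU busy until I3 writes@13
I5  is:15  ro:16  ex:21  wr:22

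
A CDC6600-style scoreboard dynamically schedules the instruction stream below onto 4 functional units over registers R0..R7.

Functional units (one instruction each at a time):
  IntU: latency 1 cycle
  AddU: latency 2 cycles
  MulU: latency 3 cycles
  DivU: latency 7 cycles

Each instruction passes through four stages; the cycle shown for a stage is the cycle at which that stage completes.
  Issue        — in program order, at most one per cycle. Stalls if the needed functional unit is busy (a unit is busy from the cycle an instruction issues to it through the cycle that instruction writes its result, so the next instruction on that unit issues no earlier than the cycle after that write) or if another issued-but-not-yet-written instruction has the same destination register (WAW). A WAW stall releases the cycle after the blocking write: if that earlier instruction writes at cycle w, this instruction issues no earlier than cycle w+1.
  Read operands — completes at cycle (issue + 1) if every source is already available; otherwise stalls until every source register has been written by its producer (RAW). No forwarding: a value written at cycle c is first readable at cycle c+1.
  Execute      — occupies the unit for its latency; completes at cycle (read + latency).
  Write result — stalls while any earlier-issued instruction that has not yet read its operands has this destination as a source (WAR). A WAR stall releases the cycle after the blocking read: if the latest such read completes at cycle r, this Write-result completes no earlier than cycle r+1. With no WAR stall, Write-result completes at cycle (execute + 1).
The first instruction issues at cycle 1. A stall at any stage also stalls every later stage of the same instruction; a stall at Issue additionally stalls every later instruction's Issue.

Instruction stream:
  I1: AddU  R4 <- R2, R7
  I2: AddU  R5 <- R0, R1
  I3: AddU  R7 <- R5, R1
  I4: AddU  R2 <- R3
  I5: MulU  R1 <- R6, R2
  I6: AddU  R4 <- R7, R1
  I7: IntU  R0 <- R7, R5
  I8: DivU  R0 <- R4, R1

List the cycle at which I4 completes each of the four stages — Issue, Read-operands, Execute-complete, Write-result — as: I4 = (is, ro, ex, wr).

[I1] 1/2/4/5
[I2] 6/7/9/10  (struct: AddU busy until I1 writes@5)
[I3] 11/12/14/15  (struct: AddU busy until I2 writes@10)
[I4] 16/17/19/20  (struct: AddU busy until I3 writes@15)
[I5] 17/21/24/25  (RAW R2: wait I4 write@20)
[I6] 21/26/28/29  (struct: AddU busy until I4 writes@20; RAW R1: wait I5 write@25)
[I7] 22/23/24/25
[I8] 26/30/37/38  (WAW R0: wait I7 write@25; RAW R4: wait I6 write@29)

I4 = (16, 17, 19, 20)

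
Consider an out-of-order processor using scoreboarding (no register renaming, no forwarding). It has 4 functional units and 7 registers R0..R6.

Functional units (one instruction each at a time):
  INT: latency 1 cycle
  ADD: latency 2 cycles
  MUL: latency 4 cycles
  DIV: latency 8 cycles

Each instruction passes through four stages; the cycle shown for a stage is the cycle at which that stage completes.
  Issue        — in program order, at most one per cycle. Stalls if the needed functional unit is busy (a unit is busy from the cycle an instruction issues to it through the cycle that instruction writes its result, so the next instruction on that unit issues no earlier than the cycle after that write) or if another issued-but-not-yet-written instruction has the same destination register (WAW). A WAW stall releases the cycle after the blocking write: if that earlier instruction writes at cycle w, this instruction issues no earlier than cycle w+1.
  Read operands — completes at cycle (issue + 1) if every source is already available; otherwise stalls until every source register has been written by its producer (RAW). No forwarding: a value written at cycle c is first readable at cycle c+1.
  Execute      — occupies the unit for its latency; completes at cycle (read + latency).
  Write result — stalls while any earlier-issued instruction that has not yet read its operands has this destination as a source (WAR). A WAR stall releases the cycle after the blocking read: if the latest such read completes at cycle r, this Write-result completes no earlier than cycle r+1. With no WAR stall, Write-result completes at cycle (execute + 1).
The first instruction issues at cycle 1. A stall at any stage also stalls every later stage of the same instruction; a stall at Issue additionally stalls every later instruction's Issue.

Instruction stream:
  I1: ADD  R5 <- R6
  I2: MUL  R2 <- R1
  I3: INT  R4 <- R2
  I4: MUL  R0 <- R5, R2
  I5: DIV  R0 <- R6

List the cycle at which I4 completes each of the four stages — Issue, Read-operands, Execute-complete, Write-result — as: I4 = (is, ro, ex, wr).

I1  is:1  ro:2  ex:4  wr:5
I2  is:2  ro:3  ex:7  wr:8
I3  is:3  ro:9  ex:10  wr:11  — RAW R2: wait I2 write@8
I4  is:9  ro:10  ex:14  wr:15  — struct: MUL busy until I2 writes@8
I5  is:16  ro:17  ex:25  wr:26  — WAW R0: wait I4 write@15

I4 = (9, 10, 14, 15)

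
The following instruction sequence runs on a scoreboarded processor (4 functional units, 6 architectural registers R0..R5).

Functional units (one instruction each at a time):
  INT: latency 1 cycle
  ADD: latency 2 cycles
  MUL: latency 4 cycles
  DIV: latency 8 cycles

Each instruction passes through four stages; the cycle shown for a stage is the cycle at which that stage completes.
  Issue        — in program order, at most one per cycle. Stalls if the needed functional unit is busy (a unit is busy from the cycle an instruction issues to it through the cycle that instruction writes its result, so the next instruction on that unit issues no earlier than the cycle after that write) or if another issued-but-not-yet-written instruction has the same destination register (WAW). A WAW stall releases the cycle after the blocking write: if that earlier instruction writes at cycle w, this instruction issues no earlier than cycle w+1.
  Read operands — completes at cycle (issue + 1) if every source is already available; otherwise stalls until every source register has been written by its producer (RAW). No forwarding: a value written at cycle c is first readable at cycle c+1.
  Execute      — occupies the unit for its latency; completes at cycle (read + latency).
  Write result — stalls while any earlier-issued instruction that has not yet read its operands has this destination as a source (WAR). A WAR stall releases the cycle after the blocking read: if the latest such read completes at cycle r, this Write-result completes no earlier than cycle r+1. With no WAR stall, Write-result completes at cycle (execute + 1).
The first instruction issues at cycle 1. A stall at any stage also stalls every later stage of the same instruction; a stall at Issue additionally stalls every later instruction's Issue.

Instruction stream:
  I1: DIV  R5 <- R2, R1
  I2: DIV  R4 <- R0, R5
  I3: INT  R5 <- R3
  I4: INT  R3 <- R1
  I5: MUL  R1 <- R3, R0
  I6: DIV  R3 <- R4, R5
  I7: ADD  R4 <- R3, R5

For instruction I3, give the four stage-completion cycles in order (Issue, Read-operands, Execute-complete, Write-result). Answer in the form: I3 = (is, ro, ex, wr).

  I1 | 1 | 2 | 10 | 11
  I2 | 12 | 13 | 21 | 22   struct: DIV busy until I1 writes@11
  I3 | 13 | 14 | 15 | 16
  I4 | 17 | 18 | 19 | 20   struct: INT busy until I3 writes@16
  I5 | 18 | 21 | 25 | 26   RAW R3: wait I4 write@20
  I6 | 23 | 24 | 32 | 33   struct: DIV busy until I2 writes@22
  I7 | 24 | 34 | 36 | 37   RAW R3: wait I6 write@33

I3 = (13, 14, 15, 16)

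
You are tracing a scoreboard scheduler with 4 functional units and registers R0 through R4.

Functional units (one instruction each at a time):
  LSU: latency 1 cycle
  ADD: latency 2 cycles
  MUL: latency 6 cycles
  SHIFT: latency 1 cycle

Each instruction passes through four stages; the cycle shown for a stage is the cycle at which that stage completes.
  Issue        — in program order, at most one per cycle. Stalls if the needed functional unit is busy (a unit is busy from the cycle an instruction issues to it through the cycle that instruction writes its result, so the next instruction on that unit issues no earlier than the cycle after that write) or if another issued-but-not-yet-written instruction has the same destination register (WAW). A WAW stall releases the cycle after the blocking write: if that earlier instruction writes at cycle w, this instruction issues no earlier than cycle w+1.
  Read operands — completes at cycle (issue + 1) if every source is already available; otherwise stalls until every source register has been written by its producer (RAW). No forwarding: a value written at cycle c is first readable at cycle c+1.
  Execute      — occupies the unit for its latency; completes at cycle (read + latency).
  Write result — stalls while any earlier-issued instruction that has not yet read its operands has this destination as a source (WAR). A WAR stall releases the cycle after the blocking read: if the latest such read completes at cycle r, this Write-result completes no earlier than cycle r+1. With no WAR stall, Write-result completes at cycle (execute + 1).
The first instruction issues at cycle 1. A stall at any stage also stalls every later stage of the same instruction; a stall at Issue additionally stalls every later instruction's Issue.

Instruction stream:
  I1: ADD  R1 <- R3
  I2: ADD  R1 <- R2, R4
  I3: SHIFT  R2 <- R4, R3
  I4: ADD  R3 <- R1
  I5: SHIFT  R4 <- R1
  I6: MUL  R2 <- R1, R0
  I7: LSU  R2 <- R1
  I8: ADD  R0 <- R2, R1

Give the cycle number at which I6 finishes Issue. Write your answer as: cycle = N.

I1 -> (1, 2, 4, 5)
I2 -> (6, 7, 9, 10)  // struct: ADD busy until I1 writes@5
I3 -> (7, 8, 9, 10)
I4 -> (11, 12, 14, 15)  // struct: ADD busy until I2 writes@10
I5 -> (12, 13, 14, 15)
I6 -> (13, 14, 20, 21)
I7 -> (22, 23, 24, 25)  // WAW R2: wait I6 write@21
I8 -> (23, 26, 28, 29)  // RAW R2: wait I7 write@25

cycle = 13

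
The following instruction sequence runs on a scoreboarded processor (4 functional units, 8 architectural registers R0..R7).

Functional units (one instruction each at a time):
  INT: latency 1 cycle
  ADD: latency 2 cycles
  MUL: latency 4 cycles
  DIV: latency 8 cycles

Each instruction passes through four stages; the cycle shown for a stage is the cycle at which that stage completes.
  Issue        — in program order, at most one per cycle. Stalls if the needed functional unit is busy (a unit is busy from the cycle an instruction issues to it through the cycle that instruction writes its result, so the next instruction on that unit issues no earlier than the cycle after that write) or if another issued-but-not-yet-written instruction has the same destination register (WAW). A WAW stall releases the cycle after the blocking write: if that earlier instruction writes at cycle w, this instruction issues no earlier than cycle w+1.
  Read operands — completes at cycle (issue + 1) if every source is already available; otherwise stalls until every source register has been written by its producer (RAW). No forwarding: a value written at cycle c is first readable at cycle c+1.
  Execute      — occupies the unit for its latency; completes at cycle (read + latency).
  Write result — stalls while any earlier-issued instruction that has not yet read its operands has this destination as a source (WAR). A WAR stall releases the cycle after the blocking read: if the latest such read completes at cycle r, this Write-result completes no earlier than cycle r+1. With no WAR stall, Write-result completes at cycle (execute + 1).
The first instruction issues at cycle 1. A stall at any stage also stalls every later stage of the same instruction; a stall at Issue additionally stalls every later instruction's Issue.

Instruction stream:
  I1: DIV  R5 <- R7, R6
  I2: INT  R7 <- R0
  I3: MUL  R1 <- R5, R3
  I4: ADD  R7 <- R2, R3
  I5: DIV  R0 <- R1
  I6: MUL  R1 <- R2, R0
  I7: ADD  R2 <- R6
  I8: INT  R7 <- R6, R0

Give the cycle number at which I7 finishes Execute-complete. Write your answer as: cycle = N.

c1: I1 dispatched to DIV
c2: I1 operands ready | I2 dispatched to INT
c3: I2 operands ready | I3 dispatched to MUL
c4: I2 complete
c5: R7←I2
c6: I4 dispatched to ADD
c7: I4 operands ready
c9: I4 complete
c10: I1 complete | R7←I4
c11: R5←I1
c12: I3 operands ready | I5 dispatched to DIV
c16: I3 complete
c17: R1←I3
c18: I5 operands ready | I6 dispatched to MUL
c19: I7 dispatched to ADD
c20: I7 operands ready | I8 dispatched to INT
c22: I7 complete
c26: I5 complete
c27: R0←I5
c28: I6 operands ready | I8 operands ready
c29: R2←I7 | I8 complete
c30: R7←I8
c32: I6 complete
c33: R1←I6

cycle = 22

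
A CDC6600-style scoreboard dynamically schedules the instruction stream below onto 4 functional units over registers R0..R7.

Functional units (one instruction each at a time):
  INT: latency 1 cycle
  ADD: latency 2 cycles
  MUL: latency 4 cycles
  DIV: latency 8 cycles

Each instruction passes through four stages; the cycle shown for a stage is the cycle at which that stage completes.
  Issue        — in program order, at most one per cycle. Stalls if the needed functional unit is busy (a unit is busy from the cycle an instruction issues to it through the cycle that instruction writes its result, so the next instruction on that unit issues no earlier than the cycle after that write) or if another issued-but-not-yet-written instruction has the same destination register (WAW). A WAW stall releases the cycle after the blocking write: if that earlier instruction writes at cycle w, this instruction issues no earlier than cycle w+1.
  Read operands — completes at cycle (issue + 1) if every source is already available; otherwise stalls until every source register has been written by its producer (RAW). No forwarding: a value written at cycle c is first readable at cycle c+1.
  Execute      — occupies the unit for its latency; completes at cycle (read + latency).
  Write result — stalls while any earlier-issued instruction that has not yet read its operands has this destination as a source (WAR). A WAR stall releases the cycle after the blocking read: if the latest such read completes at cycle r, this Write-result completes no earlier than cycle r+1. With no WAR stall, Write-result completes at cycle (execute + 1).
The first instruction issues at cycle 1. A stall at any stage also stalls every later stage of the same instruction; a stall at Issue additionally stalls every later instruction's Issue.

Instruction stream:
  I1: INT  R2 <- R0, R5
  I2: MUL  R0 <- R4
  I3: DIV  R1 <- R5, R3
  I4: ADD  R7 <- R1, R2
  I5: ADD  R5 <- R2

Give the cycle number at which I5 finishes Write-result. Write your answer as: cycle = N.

cycle = 22

I1: IS=1 RO=2 EX=3 WR=4
I2: IS=2 RO=3 EX=7 WR=8
I3: IS=3 RO=4 EX=12 WR=13
I4: IS=4 RO=14 EX=16 WR=17  [RAW R1: wait I3 write@13]
I5: IS=18 RO=19 EX=21 WR=22  [struct: ADD busy until I4 writes@17]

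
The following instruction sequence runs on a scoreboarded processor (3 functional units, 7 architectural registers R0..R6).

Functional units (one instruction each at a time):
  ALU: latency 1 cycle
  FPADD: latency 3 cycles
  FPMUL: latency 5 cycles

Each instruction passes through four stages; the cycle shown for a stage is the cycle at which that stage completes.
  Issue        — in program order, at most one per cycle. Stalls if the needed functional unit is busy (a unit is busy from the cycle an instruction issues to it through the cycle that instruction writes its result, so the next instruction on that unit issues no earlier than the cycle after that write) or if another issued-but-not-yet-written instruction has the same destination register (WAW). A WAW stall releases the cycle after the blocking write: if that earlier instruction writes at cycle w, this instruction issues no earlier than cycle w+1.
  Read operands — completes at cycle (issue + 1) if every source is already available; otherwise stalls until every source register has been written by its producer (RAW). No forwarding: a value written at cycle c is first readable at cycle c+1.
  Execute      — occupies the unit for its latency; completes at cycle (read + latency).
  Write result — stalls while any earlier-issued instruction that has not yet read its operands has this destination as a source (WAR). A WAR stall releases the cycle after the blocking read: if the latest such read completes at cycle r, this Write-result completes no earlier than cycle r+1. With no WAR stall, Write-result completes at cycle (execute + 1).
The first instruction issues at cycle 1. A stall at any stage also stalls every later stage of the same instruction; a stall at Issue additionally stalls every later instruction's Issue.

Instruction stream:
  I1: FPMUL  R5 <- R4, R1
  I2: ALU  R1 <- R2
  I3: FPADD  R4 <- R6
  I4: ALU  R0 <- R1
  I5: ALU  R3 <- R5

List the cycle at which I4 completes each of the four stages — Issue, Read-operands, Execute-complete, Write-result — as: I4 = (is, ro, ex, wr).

t=1  I1→FPMUL
t=2  I1 RO; I2→ALU
t=3  I2 RO; I3→FPADD
t=4  I2 EX; I3 RO
t=5  I2 WR R1
t=6  I4→ALU
t=7  I1 EX; I3 EX; I4 RO
t=8  I1 WR R5; I3 WR R4; I4 EX
t=9  I4 WR R0
t=10  I5→ALU
t=11  I5 RO
t=12  I5 EX
t=13  I5 WR R3

I4 = (6, 7, 8, 9)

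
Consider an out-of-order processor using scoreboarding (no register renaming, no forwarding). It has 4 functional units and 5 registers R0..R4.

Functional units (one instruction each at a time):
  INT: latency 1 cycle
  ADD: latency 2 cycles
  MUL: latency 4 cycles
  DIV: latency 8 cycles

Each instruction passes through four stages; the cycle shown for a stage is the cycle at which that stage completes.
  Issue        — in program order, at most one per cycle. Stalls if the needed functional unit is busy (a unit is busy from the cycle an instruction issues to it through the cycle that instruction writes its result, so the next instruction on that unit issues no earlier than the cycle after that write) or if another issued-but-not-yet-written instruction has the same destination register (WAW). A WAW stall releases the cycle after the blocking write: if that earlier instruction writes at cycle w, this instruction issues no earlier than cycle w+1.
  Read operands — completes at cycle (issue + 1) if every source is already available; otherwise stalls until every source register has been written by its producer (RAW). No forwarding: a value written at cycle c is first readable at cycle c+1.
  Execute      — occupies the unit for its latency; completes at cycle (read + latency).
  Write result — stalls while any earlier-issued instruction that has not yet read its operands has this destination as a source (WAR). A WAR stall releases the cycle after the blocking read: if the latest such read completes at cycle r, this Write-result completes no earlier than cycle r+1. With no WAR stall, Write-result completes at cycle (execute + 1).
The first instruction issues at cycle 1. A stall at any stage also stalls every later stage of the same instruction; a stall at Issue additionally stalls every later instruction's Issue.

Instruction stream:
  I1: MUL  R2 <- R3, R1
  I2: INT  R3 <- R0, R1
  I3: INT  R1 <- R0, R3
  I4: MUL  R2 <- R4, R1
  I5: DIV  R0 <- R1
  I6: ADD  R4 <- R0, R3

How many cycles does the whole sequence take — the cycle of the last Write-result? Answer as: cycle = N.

cycle = 23

I1: IS=1 RO=2 EX=6 WR=7
I2: IS=2 RO=3 EX=4 WR=5
I3: IS=6 RO=7 EX=8 WR=9  [struct: INT busy until I2 writes@5]
I4: IS=8 RO=10 EX=14 WR=15  [struct: MUL busy until I1 writes@7; RAW R1: wait I3 write@9]
I5: IS=9 RO=10 EX=18 WR=19
I6: IS=10 RO=20 EX=22 WR=23  [RAW R0: wait I5 write@19]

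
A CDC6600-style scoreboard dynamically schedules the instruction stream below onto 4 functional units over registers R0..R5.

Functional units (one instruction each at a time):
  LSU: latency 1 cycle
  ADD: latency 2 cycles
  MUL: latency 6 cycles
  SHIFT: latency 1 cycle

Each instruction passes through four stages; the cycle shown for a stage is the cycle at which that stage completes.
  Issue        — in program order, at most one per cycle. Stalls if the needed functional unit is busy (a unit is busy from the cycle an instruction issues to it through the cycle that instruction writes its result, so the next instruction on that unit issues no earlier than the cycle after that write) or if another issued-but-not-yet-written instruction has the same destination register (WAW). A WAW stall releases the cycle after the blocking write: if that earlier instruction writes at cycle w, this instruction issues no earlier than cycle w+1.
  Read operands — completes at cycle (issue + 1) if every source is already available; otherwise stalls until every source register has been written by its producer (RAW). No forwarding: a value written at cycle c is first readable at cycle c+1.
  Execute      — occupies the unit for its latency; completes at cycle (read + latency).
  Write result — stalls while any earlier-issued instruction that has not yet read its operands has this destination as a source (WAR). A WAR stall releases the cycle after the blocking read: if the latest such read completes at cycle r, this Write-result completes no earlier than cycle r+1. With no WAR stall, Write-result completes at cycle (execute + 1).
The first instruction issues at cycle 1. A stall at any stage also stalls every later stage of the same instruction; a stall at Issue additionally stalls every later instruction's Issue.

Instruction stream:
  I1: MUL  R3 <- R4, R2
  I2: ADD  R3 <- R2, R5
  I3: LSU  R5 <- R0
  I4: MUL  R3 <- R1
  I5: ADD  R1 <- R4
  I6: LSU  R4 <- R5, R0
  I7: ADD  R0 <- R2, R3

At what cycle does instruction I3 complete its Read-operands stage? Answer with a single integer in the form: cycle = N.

[1] issue I1 (MUL)
[2] I1 read-ops
[8] I1 finished on MUL
[9] I1→R3
[10] issue I2 (ADD)
[11] I2 read-ops; issue I3 (LSU)
[12] I3 read-ops
[13] I2 finished on ADD; I3 finished on LSU
[14] I2→R3; I3→R5
[15] issue I4 (MUL)
[16] I4 read-ops; issue I5 (ADD)
[17] I5 read-ops; issue I6 (LSU)
[18] I6 read-ops
[19] I5 finished on ADD; I6 finished on LSU
[20] I5→R1; I6→R4
[21] issue I7 (ADD)
[22] I4 finished on MUL
[23] I4→R3
[24] I7 read-ops
[26] I7 finished on ADD
[27] I7→R0

cycle = 12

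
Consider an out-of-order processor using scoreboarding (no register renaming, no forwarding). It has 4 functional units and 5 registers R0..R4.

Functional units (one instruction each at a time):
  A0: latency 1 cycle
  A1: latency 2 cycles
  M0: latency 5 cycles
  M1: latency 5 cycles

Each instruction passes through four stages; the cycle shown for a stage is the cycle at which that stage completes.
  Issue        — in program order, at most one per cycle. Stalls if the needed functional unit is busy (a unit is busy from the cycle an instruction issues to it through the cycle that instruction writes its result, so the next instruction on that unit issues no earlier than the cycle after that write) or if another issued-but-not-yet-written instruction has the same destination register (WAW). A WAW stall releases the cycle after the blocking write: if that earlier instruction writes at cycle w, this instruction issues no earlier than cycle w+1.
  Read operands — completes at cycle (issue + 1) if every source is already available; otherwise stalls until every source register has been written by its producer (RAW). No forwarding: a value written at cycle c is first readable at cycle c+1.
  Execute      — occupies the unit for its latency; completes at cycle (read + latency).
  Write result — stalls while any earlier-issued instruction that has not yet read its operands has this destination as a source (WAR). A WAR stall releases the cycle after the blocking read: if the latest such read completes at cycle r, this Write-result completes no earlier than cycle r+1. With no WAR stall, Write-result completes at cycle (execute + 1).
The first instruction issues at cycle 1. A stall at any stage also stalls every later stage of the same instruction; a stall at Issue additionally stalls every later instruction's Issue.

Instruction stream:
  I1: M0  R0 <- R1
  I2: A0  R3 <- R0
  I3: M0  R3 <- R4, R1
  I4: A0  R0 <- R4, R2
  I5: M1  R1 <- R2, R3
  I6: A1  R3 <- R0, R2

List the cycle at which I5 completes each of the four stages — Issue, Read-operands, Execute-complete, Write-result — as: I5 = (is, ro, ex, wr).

I5 = (14, 20, 25, 26)

t=1  I1→M0
t=2  I1 RO; I2→A0
t=7  I1 EX
t=8  I1 WR R0
t=9  I2 RO
t=10  I2 EX
t=11  I2 WR R3
t=12  I3→M0
t=13  I3 RO; I4→A0
t=14  I4 RO; I5→M1
t=15  I4 EX
t=16  I4 WR R0
t=18  I3 EX
t=19  I3 WR R3
t=20  I5 RO; I6→A1
t=21  I6 RO
t=23  I6 EX
t=24  I6 WR R3
t=25  I5 EX
t=26  I5 WR R1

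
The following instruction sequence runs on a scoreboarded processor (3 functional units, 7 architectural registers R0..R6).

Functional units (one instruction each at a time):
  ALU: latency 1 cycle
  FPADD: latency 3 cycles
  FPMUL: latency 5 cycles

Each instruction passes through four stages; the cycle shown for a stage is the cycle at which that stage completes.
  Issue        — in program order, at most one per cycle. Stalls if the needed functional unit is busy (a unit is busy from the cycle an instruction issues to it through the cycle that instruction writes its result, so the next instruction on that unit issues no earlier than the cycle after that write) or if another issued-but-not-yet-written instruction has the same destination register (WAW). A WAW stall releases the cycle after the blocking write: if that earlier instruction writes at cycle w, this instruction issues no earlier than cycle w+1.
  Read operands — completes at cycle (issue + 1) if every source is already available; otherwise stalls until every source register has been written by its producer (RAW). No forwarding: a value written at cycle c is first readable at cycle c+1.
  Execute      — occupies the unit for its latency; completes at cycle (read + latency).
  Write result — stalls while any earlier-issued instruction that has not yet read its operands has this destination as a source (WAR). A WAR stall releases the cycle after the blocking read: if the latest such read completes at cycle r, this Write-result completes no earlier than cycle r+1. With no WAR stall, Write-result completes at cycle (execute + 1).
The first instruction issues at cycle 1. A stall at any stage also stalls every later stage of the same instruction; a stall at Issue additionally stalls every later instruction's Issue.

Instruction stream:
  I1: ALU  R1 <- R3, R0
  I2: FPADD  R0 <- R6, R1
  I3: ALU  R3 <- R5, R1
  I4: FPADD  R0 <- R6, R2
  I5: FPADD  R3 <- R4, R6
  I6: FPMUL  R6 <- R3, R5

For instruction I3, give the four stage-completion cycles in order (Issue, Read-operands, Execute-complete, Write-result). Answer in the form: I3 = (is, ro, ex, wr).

I3 = (5, 6, 7, 8)

[I1] 1/2/3/4
[I2] 2/5/8/9  (RAW R1: wait I1 write@4)
[I3] 5/6/7/8  (struct: ALU busy until I1 writes@4)
[I4] 10/11/14/15  (struct: FPADD busy until I2 writes@9)
[I5] 16/17/20/21  (struct: FPADD busy until I4 writes@15)
[I6] 17/22/27/28  (RAW R3: wait I5 write@21)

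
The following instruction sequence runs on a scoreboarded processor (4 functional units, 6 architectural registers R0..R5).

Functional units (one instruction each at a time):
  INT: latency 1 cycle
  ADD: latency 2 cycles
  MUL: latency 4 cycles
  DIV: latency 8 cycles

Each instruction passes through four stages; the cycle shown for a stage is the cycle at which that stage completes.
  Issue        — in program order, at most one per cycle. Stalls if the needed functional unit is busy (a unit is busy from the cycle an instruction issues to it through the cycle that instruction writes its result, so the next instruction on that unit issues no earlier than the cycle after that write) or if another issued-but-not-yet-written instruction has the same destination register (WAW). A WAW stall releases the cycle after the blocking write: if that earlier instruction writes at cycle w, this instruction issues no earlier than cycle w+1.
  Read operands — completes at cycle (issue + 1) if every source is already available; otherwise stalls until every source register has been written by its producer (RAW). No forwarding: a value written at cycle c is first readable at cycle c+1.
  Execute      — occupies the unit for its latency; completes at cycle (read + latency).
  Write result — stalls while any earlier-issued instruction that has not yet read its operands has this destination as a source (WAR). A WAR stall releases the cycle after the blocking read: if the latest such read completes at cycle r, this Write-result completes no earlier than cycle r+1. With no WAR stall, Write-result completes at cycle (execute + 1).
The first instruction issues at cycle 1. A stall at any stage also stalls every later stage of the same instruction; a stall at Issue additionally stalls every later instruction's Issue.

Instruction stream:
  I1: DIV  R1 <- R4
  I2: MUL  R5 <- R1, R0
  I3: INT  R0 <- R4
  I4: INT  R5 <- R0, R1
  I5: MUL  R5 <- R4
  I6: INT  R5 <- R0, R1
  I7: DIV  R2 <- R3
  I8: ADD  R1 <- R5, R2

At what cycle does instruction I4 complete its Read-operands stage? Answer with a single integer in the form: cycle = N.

cycle = 19

[1] issue I1 (DIV)
[2] I1 read-ops | issue I2 (MUL)
[3] issue I3 (INT)
[4] I3 read-ops
[5] I3 finished on INT
[10] I1 finished on DIV
[11] I1→R1
[12] I2 read-ops
[13] I3→R0
[16] I2 finished on MUL
[17] I2→R5
[18] issue I4 (INT)
[19] I4 read-ops
[20] I4 finished on INT
[21] I4→R5
[22] issue I5 (MUL)
[23] I5 read-ops
[27] I5 finished on MUL
[28] I5→R5
[29] issue I6 (INT)
[30] I6 read-ops | issue I7 (DIV)
[31] I6 finished on INT | I7 read-ops | issue I8 (ADD)
[32] I6→R5
[39] I7 finished on DIV
[40] I7→R2
[41] I8 read-ops
[43] I8 finished on ADD
[44] I8→R1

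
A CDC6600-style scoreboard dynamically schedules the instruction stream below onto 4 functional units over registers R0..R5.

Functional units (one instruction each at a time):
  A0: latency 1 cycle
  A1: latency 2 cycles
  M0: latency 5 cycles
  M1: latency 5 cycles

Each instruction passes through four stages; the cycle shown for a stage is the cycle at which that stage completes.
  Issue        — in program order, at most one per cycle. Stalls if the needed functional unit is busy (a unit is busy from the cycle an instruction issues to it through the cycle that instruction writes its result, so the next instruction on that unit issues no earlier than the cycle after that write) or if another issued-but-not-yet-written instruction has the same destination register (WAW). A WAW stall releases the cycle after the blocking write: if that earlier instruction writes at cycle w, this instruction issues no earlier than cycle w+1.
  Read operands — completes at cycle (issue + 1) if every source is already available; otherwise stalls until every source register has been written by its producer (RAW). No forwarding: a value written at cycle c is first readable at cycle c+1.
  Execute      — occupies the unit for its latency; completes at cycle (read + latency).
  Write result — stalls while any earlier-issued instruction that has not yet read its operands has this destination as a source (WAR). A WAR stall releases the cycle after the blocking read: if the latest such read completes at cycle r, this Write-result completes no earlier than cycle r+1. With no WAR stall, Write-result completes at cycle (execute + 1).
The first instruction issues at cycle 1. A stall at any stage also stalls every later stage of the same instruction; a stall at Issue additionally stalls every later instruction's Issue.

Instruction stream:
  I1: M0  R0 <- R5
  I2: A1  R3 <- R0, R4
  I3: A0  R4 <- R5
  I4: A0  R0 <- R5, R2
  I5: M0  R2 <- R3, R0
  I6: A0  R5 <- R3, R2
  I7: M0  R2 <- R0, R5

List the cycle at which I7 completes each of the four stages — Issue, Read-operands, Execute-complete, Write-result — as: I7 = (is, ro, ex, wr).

I7 = (22, 25, 30, 31)

I1: IS=1 RO=2 EX=7 WR=8
I2: IS=2 RO=9 EX=11 WR=12  [RAW R0: wait I1 write@8]
I3: IS=3 RO=4 EX=5 WR=10  [WAR R4: wait I2 read@9]
I4: IS=11 RO=12 EX=13 WR=14  [struct: A0 busy until I3 writes@10]
I5: IS=12 RO=15 EX=20 WR=21  [RAW R0: wait I4 write@14]
I6: IS=15 RO=22 EX=23 WR=24  [struct: A0 busy until I4 writes@14; RAW R2: wait I5 write@21]
I7: IS=22 RO=25 EX=30 WR=31  [struct: M0 busy until I5 writes@21; RAW R5: wait I6 write@24]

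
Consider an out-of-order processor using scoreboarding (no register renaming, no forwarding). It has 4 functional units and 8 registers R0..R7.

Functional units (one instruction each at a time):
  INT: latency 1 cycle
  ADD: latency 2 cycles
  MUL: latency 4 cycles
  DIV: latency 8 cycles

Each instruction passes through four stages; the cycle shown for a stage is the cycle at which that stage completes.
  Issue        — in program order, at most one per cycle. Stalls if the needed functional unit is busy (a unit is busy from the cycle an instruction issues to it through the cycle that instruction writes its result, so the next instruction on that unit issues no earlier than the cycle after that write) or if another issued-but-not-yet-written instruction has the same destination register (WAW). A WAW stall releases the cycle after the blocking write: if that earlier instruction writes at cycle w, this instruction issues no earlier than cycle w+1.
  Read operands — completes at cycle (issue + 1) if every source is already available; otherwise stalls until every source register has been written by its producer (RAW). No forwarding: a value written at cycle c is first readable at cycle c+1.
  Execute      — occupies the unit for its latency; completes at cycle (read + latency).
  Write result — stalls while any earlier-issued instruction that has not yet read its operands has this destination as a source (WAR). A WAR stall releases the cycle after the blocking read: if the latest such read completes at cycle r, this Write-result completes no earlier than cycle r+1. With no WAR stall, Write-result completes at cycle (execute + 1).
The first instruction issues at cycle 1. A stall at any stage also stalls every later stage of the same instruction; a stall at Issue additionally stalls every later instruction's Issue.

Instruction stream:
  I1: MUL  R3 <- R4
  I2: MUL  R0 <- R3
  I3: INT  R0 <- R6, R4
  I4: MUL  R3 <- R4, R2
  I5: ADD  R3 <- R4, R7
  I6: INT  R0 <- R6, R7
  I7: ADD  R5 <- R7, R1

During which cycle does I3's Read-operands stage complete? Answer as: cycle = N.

[I1] 1/2/6/7
[I2] 8/9/13/14  (struct: MUL busy until I1 writes@7)
[I3] 15/16/17/18  (WAW R0: wait I2 write@14)
[I4] 16/17/21/22
[I5] 23/24/26/27  (WAW R3: wait I4 write@22)
[I6] 24/25/26/27
[I7] 28/29/31/32  (struct: ADD busy until I5 writes@27)

cycle = 16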